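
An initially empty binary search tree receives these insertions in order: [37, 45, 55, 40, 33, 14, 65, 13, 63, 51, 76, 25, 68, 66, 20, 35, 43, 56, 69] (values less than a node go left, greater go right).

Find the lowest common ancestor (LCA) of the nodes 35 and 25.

33

Insert 37: tree is empty, so 37 becomes the root.
Insert 45: 45 > 37 → go right. Place as right child of 37.
Insert 55: 55 > 37 → go right; 55 > 45 → go right. Place as right child of 45.
Insert 40: 40 > 37 → go right; 40 < 45 → go left. Place as left child of 45.
Insert 33: 33 < 37 → go left. Place as left child of 37.
Insert 14: 14 < 37 → go left; 14 < 33 → go left. Place as left child of 33.
Insert 65: 65 > 37 → go right; 65 > 45 → go right; 65 > 55 → go right. Place as right child of 55.
Insert 13: 13 < 37 → go left; 13 < 33 → go left; 13 < 14 → go left. Place as left child of 14.
Insert 63: 63 > 37 → go right; 63 > 45 → go right; 63 > 55 → go right; 63 < 65 → go left. Place as left child of 65.
Insert 51: 51 > 37 → go right; 51 > 45 → go right; 51 < 55 → go left. Place as left child of 55.
Insert 76: 76 > 37 → go right; 76 > 45 → go right; 76 > 55 → go right; 76 > 65 → go right. Place as right child of 65.
Insert 25: 25 < 37 → go left; 25 < 33 → go left; 25 > 14 → go right. Place as right child of 14.
Insert 68: 68 > 37 → go right; 68 > 45 → go right; 68 > 55 → go right; 68 > 65 → go right; 68 < 76 → go left. Place as left child of 76.
Insert 66: 66 > 37 → go right; 66 > 45 → go right; 66 > 55 → go right; 66 > 65 → go right; 66 < 76 → go left; 66 < 68 → go left. Place as left child of 68.
Insert 20: 20 < 37 → go left; 20 < 33 → go left; 20 > 14 → go right; 20 < 25 → go left. Place as left child of 25.
Insert 35: 35 < 37 → go left; 35 > 33 → go right. Place as right child of 33.
Insert 43: 43 > 37 → go right; 43 < 45 → go left; 43 > 40 → go right. Place as right child of 40.
Insert 56: 56 > 37 → go right; 56 > 45 → go right; 56 > 55 → go right; 56 < 65 → go left; 56 < 63 → go left. Place as left child of 63.
Insert 69: 69 > 37 → go right; 69 > 45 → go right; 69 > 55 → go right; 69 > 65 → go right; 69 < 76 → go left; 69 > 68 → go right. Place as right child of 68.

Path to 35: 37 → 33 → 35
Path to 25: 37 → 33 → 14 → 25
The paths share a prefix ending at 33, then split left and right.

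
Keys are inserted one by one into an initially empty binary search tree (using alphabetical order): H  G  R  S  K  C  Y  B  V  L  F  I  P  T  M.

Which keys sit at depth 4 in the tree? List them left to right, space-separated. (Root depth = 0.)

Resulting structure (node: left, right):
  H: L=G, R=R
  G: L=C, R=–
  R: L=K, R=S
  S: L=–, R=Y
  K: L=I, R=L
  C: L=B, R=F
  Y: L=V, R=–
  B: L=–, R=–
  V: L=T, R=–
  L: L=–, R=P
  F: L=–, R=–
  I: L=–, R=–
  P: L=M, R=–
  T: L=–, R=–
  M: L=–, R=–

P V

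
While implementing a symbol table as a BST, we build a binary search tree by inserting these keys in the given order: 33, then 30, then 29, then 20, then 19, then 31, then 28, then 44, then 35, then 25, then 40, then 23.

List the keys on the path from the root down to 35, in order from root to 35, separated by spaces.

33 44 35

33: root
30: left child of 33 (depth 1)
29: left child of 30 (depth 2)
20: left child of 29 (depth 3)
19: left child of 20 (depth 4)
31: right child of 30 (depth 2)
28: right child of 20 (depth 4)
44: right child of 33 (depth 1)
35: left child of 44 (depth 2)
25: left child of 28 (depth 5)
40: right child of 35 (depth 3)
23: left child of 25 (depth 6)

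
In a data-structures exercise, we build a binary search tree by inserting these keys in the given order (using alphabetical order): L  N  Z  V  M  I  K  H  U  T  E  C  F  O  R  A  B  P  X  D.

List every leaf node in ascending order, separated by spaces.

B D F K M P X

L: root
N: right child of L (depth 1)
Z: right child of N (depth 2)
V: left child of Z (depth 3)
M: left child of N (depth 2)
I: left child of L (depth 1)
K: right child of I (depth 2)
H: left child of I (depth 2)
U: left child of V (depth 4)
T: left child of U (depth 5)
E: left child of H (depth 3)
C: left child of E (depth 4)
F: right child of E (depth 4)
O: left child of T (depth 6)
R: right child of O (depth 7)
A: left child of C (depth 5)
B: right child of A (depth 6)
P: left child of R (depth 8)
X: right child of V (depth 4)
D: right child of C (depth 5)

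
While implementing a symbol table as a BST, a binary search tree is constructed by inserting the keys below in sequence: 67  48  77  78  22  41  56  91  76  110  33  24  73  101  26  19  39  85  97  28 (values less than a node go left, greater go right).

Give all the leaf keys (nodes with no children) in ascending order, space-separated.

19 28 39 56 73 85 97

Resulting structure (node: left, right):
  67: L=48, R=77
  48: L=22, R=56
  77: L=76, R=78
  78: L=–, R=91
  22: L=19, R=41
  41: L=33, R=–
  56: L=–, R=–
  91: L=85, R=110
  76: L=73, R=–
  110: L=101, R=–
  33: L=24, R=39
  24: L=–, R=26
  73: L=–, R=–
  101: L=97, R=–
  26: L=–, R=28
  19: L=–, R=–
  39: L=–, R=–
  85: L=–, R=–
  97: L=–, R=–
  28: L=–, R=–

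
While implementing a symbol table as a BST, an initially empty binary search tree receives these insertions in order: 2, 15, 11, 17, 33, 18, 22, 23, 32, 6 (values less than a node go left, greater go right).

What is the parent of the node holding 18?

33

Resulting structure (node: left, right):
  2: L=–, R=15
  15: L=11, R=17
  11: L=6, R=–
  17: L=–, R=33
  33: L=18, R=–
  18: L=–, R=22
  22: L=–, R=23
  23: L=–, R=32
  32: L=–, R=–
  6: L=–, R=–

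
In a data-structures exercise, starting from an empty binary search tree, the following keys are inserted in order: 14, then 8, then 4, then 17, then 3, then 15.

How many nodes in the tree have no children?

2

Insert 14: tree is empty, so 14 becomes the root.
Insert 8: 8 < 14 → go left. Place as left child of 14.
Insert 4: 4 < 14 → go left; 4 < 8 → go left. Place as left child of 8.
Insert 17: 17 > 14 → go right. Place as right child of 14.
Insert 3: 3 < 14 → go left; 3 < 8 → go left; 3 < 4 → go left. Place as left child of 4.
Insert 15: 15 > 14 → go right; 15 < 17 → go left. Place as left child of 17.

Leaves: 3, 15 — 2 in total.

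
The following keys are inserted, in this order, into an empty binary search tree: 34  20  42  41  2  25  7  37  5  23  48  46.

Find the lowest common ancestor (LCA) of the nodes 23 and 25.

25

Resulting structure (node: left, right):
  34: L=20, R=42
  20: L=2, R=25
  42: L=41, R=48
  41: L=37, R=–
  2: L=–, R=7
  25: L=23, R=–
  7: L=5, R=–
  37: L=–, R=–
  5: L=–, R=–
  23: L=–, R=–
  48: L=46, R=–
  46: L=–, R=–

Path to 23: 34 → 20 → 25 → 23
Path to 25: 34 → 20 → 25
25 lies on both paths and is an ancestor of the other node.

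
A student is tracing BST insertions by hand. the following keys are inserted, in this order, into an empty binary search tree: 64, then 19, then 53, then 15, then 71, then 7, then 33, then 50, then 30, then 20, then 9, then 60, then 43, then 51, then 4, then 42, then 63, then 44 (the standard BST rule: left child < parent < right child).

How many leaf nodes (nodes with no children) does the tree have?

64: root
19: left child of 64 (depth 1)
53: right child of 19 (depth 2)
15: left child of 19 (depth 2)
71: right child of 64 (depth 1)
7: left child of 15 (depth 3)
33: left child of 53 (depth 3)
50: right child of 33 (depth 4)
30: left child of 33 (depth 4)
20: left child of 30 (depth 5)
9: right child of 7 (depth 4)
60: right child of 53 (depth 3)
43: left child of 50 (depth 5)
51: right child of 50 (depth 5)
4: left child of 7 (depth 4)
42: left child of 43 (depth 6)
63: right child of 60 (depth 4)
44: right child of 43 (depth 6)

Leaves: 4, 9, 20, 42, 44, 51, 63, 71 — 8 in total.

8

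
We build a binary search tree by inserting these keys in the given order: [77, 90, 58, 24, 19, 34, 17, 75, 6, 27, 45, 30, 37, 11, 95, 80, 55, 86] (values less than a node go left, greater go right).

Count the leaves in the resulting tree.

Insert 77: tree is empty, so 77 becomes the root.
Insert 90: 90 > 77 → go right. Place as right child of 77.
Insert 58: 58 < 77 → go left. Place as left child of 77.
Insert 24: 24 < 77 → go left; 24 < 58 → go left. Place as left child of 58.
Insert 19: 19 < 77 → go left; 19 < 58 → go left; 19 < 24 → go left. Place as left child of 24.
Insert 34: 34 < 77 → go left; 34 < 58 → go left; 34 > 24 → go right. Place as right child of 24.
Insert 17: 17 < 77 → go left; 17 < 58 → go left; 17 < 24 → go left; 17 < 19 → go left. Place as left child of 19.
Insert 75: 75 < 77 → go left; 75 > 58 → go right. Place as right child of 58.
Insert 6: 6 < 77 → go left; 6 < 58 → go left; 6 < 24 → go left; 6 < 19 → go left; 6 < 17 → go left. Place as left child of 17.
Insert 27: 27 < 77 → go left; 27 < 58 → go left; 27 > 24 → go right; 27 < 34 → go left. Place as left child of 34.
Insert 45: 45 < 77 → go left; 45 < 58 → go left; 45 > 24 → go right; 45 > 34 → go right. Place as right child of 34.
Insert 30: 30 < 77 → go left; 30 < 58 → go left; 30 > 24 → go right; 30 < 34 → go left; 30 > 27 → go right. Place as right child of 27.
Insert 37: 37 < 77 → go left; 37 < 58 → go left; 37 > 24 → go right; 37 > 34 → go right; 37 < 45 → go left. Place as left child of 45.
Insert 11: 11 < 77 → go left; 11 < 58 → go left; 11 < 24 → go left; 11 < 19 → go left; 11 < 17 → go left; 11 > 6 → go right. Place as right child of 6.
Insert 95: 95 > 77 → go right; 95 > 90 → go right. Place as right child of 90.
Insert 80: 80 > 77 → go right; 80 < 90 → go left. Place as left child of 90.
Insert 55: 55 < 77 → go left; 55 < 58 → go left; 55 > 24 → go right; 55 > 34 → go right; 55 > 45 → go right. Place as right child of 45.
Insert 86: 86 > 77 → go right; 86 < 90 → go left; 86 > 80 → go right. Place as right child of 80.

Leaves: 11, 30, 37, 55, 75, 86, 95 — 7 in total.

7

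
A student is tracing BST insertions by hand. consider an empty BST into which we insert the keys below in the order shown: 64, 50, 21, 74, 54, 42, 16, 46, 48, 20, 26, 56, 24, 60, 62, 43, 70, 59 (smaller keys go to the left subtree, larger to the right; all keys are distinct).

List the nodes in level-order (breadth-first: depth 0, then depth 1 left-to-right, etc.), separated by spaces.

64 50 74 21 54 70 16 42 56 20 26 46 60 24 43 48 59 62

Insert 64: tree is empty, so 64 becomes the root.
Insert 50: 50 < 64 → go left. Place as left child of 64.
Insert 21: 21 < 64 → go left; 21 < 50 → go left. Place as left child of 50.
Insert 74: 74 > 64 → go right. Place as right child of 64.
Insert 54: 54 < 64 → go left; 54 > 50 → go right. Place as right child of 50.
Insert 42: 42 < 64 → go left; 42 < 50 → go left; 42 > 21 → go right. Place as right child of 21.
Insert 16: 16 < 64 → go left; 16 < 50 → go left; 16 < 21 → go left. Place as left child of 21.
Insert 46: 46 < 64 → go left; 46 < 50 → go left; 46 > 21 → go right; 46 > 42 → go right. Place as right child of 42.
Insert 48: 48 < 64 → go left; 48 < 50 → go left; 48 > 21 → go right; 48 > 42 → go right; 48 > 46 → go right. Place as right child of 46.
Insert 20: 20 < 64 → go left; 20 < 50 → go left; 20 < 21 → go left; 20 > 16 → go right. Place as right child of 16.
Insert 26: 26 < 64 → go left; 26 < 50 → go left; 26 > 21 → go right; 26 < 42 → go left. Place as left child of 42.
Insert 56: 56 < 64 → go left; 56 > 50 → go right; 56 > 54 → go right. Place as right child of 54.
Insert 24: 24 < 64 → go left; 24 < 50 → go left; 24 > 21 → go right; 24 < 42 → go left; 24 < 26 → go left. Place as left child of 26.
Insert 60: 60 < 64 → go left; 60 > 50 → go right; 60 > 54 → go right; 60 > 56 → go right. Place as right child of 56.
Insert 62: 62 < 64 → go left; 62 > 50 → go right; 62 > 54 → go right; 62 > 56 → go right; 62 > 60 → go right. Place as right child of 60.
Insert 43: 43 < 64 → go left; 43 < 50 → go left; 43 > 21 → go right; 43 > 42 → go right; 43 < 46 → go left. Place as left child of 46.
Insert 70: 70 > 64 → go right; 70 < 74 → go left. Place as left child of 74.
Insert 59: 59 < 64 → go left; 59 > 50 → go right; 59 > 54 → go right; 59 > 56 → go right; 59 < 60 → go left. Place as left child of 60.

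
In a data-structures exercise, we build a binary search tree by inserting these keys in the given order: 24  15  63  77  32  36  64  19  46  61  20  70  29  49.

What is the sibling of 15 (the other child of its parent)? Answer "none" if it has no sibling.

24: root
15: left child of 24 (depth 1)
63: right child of 24 (depth 1)
77: right child of 63 (depth 2)
32: left child of 63 (depth 2)
36: right child of 32 (depth 3)
64: left child of 77 (depth 3)
19: right child of 15 (depth 2)
46: right child of 36 (depth 4)
61: right child of 46 (depth 5)
20: right child of 19 (depth 3)
70: right child of 64 (depth 4)
29: left child of 32 (depth 3)
49: left child of 61 (depth 6)

15's parent is 24; the other child of 24 is 63.

63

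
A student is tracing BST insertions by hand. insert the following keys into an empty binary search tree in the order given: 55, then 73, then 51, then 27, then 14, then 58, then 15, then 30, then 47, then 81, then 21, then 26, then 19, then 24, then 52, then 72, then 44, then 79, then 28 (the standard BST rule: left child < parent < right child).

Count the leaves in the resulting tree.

Resulting structure (node: left, right):
  55: L=51, R=73
  73: L=58, R=81
  51: L=27, R=52
  27: L=14, R=30
  14: L=–, R=15
  58: L=–, R=72
  15: L=–, R=21
  30: L=28, R=47
  47: L=44, R=–
  81: L=79, R=–
  21: L=19, R=26
  26: L=24, R=–
  19: L=–, R=–
  24: L=–, R=–
  52: L=–, R=–
  72: L=–, R=–
  44: L=–, R=–
  79: L=–, R=–
  28: L=–, R=–

Leaves: 19, 24, 28, 44, 52, 72, 79 — 7 in total.

7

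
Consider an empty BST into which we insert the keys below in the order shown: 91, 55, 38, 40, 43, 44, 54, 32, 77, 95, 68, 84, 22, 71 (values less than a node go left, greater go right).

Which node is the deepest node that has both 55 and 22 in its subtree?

55

91: root
55: left child of 91 (depth 1)
38: left child of 55 (depth 2)
40: right child of 38 (depth 3)
43: right child of 40 (depth 4)
44: right child of 43 (depth 5)
54: right child of 44 (depth 6)
32: left child of 38 (depth 3)
77: right child of 55 (depth 2)
95: right child of 91 (depth 1)
68: left child of 77 (depth 3)
84: right child of 77 (depth 3)
22: left child of 32 (depth 4)
71: right child of 68 (depth 4)

Path to 55: 91 → 55
Path to 22: 91 → 55 → 38 → 32 → 22
55 lies on both paths and is an ancestor of the other node.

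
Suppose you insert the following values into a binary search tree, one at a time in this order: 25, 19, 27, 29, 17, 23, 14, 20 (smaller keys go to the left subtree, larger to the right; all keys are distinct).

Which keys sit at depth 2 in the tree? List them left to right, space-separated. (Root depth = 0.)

17 23 29

Resulting structure (node: left, right):
  25: L=19, R=27
  19: L=17, R=23
  27: L=–, R=29
  29: L=–, R=–
  17: L=14, R=–
  23: L=20, R=–
  14: L=–, R=–
  20: L=–, R=–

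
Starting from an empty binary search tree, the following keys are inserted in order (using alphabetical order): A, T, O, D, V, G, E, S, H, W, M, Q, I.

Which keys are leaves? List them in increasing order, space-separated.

E I Q W

A: root
T: right child of A (depth 1)
O: left child of T (depth 2)
D: left child of O (depth 3)
V: right child of T (depth 2)
G: right child of D (depth 4)
E: left child of G (depth 5)
S: right child of O (depth 3)
H: right child of G (depth 5)
W: right child of V (depth 3)
M: right child of H (depth 6)
Q: left child of S (depth 4)
I: left child of M (depth 7)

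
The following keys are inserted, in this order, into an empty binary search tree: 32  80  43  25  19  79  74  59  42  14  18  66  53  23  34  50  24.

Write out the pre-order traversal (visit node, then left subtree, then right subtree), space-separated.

32 25 19 14 18 23 24 80 43 42 34 79 74 59 53 50 66

Insert 32: tree is empty, so 32 becomes the root.
Insert 80: 80 > 32 → go right. Place as right child of 32.
Insert 43: 43 > 32 → go right; 43 < 80 → go left. Place as left child of 80.
Insert 25: 25 < 32 → go left. Place as left child of 32.
Insert 19: 19 < 32 → go left; 19 < 25 → go left. Place as left child of 25.
Insert 79: 79 > 32 → go right; 79 < 80 → go left; 79 > 43 → go right. Place as right child of 43.
Insert 74: 74 > 32 → go right; 74 < 80 → go left; 74 > 43 → go right; 74 < 79 → go left. Place as left child of 79.
Insert 59: 59 > 32 → go right; 59 < 80 → go left; 59 > 43 → go right; 59 < 79 → go left; 59 < 74 → go left. Place as left child of 74.
Insert 42: 42 > 32 → go right; 42 < 80 → go left; 42 < 43 → go left. Place as left child of 43.
Insert 14: 14 < 32 → go left; 14 < 25 → go left; 14 < 19 → go left. Place as left child of 19.
Insert 18: 18 < 32 → go left; 18 < 25 → go left; 18 < 19 → go left; 18 > 14 → go right. Place as right child of 14.
Insert 66: 66 > 32 → go right; 66 < 80 → go left; 66 > 43 → go right; 66 < 79 → go left; 66 < 74 → go left; 66 > 59 → go right. Place as right child of 59.
Insert 53: 53 > 32 → go right; 53 < 80 → go left; 53 > 43 → go right; 53 < 79 → go left; 53 < 74 → go left; 53 < 59 → go left. Place as left child of 59.
Insert 23: 23 < 32 → go left; 23 < 25 → go left; 23 > 19 → go right. Place as right child of 19.
Insert 34: 34 > 32 → go right; 34 < 80 → go left; 34 < 43 → go left; 34 < 42 → go left. Place as left child of 42.
Insert 50: 50 > 32 → go right; 50 < 80 → go left; 50 > 43 → go right; 50 < 79 → go left; 50 < 74 → go left; 50 < 59 → go left; 50 < 53 → go left. Place as left child of 53.
Insert 24: 24 < 32 → go left; 24 < 25 → go left; 24 > 19 → go right; 24 > 23 → go right. Place as right child of 23.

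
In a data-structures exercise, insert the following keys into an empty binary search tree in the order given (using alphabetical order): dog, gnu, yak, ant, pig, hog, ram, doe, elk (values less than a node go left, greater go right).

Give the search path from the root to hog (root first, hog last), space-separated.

dog gnu yak pig hog

dog: root
gnu: right child of dog (depth 1)
yak: right child of gnu (depth 2)
ant: left child of dog (depth 1)
pig: left child of yak (depth 3)
hog: left child of pig (depth 4)
ram: right child of pig (depth 4)
doe: right child of ant (depth 2)
elk: left child of gnu (depth 2)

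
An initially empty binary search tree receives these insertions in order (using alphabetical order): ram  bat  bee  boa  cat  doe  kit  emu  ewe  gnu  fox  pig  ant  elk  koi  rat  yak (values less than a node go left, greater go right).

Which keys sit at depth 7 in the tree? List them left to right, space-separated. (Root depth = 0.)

emu pig

Insert ram: tree is empty, so ram becomes the root.
Insert bat: bat < ram → go left. Place as left child of ram.
Insert bee: bee < ram → go left; bee > bat → go right. Place as right child of bat.
Insert boa: boa < ram → go left; boa > bat → go right; boa > bee → go right. Place as right child of bee.
Insert cat: cat < ram → go left; cat > bat → go right; cat > bee → go right; cat > boa → go right. Place as right child of boa.
Insert doe: doe < ram → go left; doe > bat → go right; doe > bee → go right; doe > boa → go right; doe > cat → go right. Place as right child of cat.
Insert kit: kit < ram → go left; kit > bat → go right; kit > bee → go right; kit > boa → go right; kit > cat → go right; kit > doe → go right. Place as right child of doe.
Insert emu: emu < ram → go left; emu > bat → go right; emu > bee → go right; emu > boa → go right; emu > cat → go right; emu > doe → go right; emu < kit → go left. Place as left child of kit.
Insert ewe: ewe < ram → go left; ewe > bat → go right; ewe > bee → go right; ewe > boa → go right; ewe > cat → go right; ewe > doe → go right; ewe < kit → go left; ewe > emu → go right. Place as right child of emu.
Insert gnu: gnu < ram → go left; gnu > bat → go right; gnu > bee → go right; gnu > boa → go right; gnu > cat → go right; gnu > doe → go right; gnu < kit → go left; gnu > emu → go right; gnu > ewe → go right. Place as right child of ewe.
Insert fox: fox < ram → go left; fox > bat → go right; fox > bee → go right; fox > boa → go right; fox > cat → go right; fox > doe → go right; fox < kit → go left; fox > emu → go right; fox > ewe → go right; fox < gnu → go left. Place as left child of gnu.
Insert pig: pig < ram → go left; pig > bat → go right; pig > bee → go right; pig > boa → go right; pig > cat → go right; pig > doe → go right; pig > kit → go right. Place as right child of kit.
Insert ant: ant < ram → go left; ant < bat → go left. Place as left child of bat.
Insert elk: elk < ram → go left; elk > bat → go right; elk > bee → go right; elk > boa → go right; elk > cat → go right; elk > doe → go right; elk < kit → go left; elk < emu → go left. Place as left child of emu.
Insert koi: koi < ram → go left; koi > bat → go right; koi > bee → go right; koi > boa → go right; koi > cat → go right; koi > doe → go right; koi > kit → go right; koi < pig → go left. Place as left child of pig.
Insert rat: rat > ram → go right. Place as right child of ram.
Insert yak: yak > ram → go right; yak > rat → go right. Place as right child of rat.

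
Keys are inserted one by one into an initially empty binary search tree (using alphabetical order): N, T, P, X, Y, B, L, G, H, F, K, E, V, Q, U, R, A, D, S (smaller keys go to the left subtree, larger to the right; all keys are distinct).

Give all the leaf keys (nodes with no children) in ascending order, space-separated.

A D K S U Y

Resulting structure (node: left, right):
  N: L=B, R=T
  T: L=P, R=X
  P: L=–, R=Q
  X: L=V, R=Y
  Y: L=–, R=–
  B: L=A, R=L
  L: L=G, R=–
  G: L=F, R=H
  H: L=–, R=K
  F: L=E, R=–
  K: L=–, R=–
  E: L=D, R=–
  V: L=U, R=–
  Q: L=–, R=R
  U: L=–, R=–
  R: L=–, R=S
  A: L=–, R=–
  D: L=–, R=–
  S: L=–, R=–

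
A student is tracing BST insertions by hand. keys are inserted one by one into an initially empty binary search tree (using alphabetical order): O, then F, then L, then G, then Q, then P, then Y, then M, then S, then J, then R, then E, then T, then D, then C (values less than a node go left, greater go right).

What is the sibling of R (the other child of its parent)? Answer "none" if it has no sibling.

T

O: root
F: left child of O (depth 1)
L: right child of F (depth 2)
G: left child of L (depth 3)
Q: right child of O (depth 1)
P: left child of Q (depth 2)
Y: right child of Q (depth 2)
M: right child of L (depth 3)
S: left child of Y (depth 3)
J: right child of G (depth 4)
R: left child of S (depth 4)
E: left child of F (depth 2)
T: right child of S (depth 4)
D: left child of E (depth 3)
C: left child of D (depth 4)

R's parent is S; the other child of S is T.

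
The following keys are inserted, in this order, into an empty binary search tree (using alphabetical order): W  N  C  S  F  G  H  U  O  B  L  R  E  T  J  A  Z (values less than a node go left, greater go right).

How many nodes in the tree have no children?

Insert W: tree is empty, so W becomes the root.
Insert N: N < W → go left. Place as left child of W.
Insert C: C < W → go left; C < N → go left. Place as left child of N.
Insert S: S < W → go left; S > N → go right. Place as right child of N.
Insert F: F < W → go left; F < N → go left; F > C → go right. Place as right child of C.
Insert G: G < W → go left; G < N → go left; G > C → go right; G > F → go right. Place as right child of F.
Insert H: H < W → go left; H < N → go left; H > C → go right; H > F → go right; H > G → go right. Place as right child of G.
Insert U: U < W → go left; U > N → go right; U > S → go right. Place as right child of S.
Insert O: O < W → go left; O > N → go right; O < S → go left. Place as left child of S.
Insert B: B < W → go left; B < N → go left; B < C → go left. Place as left child of C.
Insert L: L < W → go left; L < N → go left; L > C → go right; L > F → go right; L > G → go right; L > H → go right. Place as right child of H.
Insert R: R < W → go left; R > N → go right; R < S → go left; R > O → go right. Place as right child of O.
Insert E: E < W → go left; E < N → go left; E > C → go right; E < F → go left. Place as left child of F.
Insert T: T < W → go left; T > N → go right; T > S → go right; T < U → go left. Place as left child of U.
Insert J: J < W → go left; J < N → go left; J > C → go right; J > F → go right; J > G → go right; J > H → go right; J < L → go left. Place as left child of L.
Insert A: A < W → go left; A < N → go left; A < C → go left; A < B → go left. Place as left child of B.
Insert Z: Z > W → go right. Place as right child of W.

Leaves: A, E, J, R, T, Z — 6 in total.

6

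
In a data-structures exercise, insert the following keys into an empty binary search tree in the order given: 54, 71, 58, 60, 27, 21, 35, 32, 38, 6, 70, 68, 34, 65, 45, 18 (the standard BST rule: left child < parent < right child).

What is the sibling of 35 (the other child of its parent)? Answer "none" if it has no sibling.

Insert 54: tree is empty, so 54 becomes the root.
Insert 71: 71 > 54 → go right. Place as right child of 54.
Insert 58: 58 > 54 → go right; 58 < 71 → go left. Place as left child of 71.
Insert 60: 60 > 54 → go right; 60 < 71 → go left; 60 > 58 → go right. Place as right child of 58.
Insert 27: 27 < 54 → go left. Place as left child of 54.
Insert 21: 21 < 54 → go left; 21 < 27 → go left. Place as left child of 27.
Insert 35: 35 < 54 → go left; 35 > 27 → go right. Place as right child of 27.
Insert 32: 32 < 54 → go left; 32 > 27 → go right; 32 < 35 → go left. Place as left child of 35.
Insert 38: 38 < 54 → go left; 38 > 27 → go right; 38 > 35 → go right. Place as right child of 35.
Insert 6: 6 < 54 → go left; 6 < 27 → go left; 6 < 21 → go left. Place as left child of 21.
Insert 70: 70 > 54 → go right; 70 < 71 → go left; 70 > 58 → go right; 70 > 60 → go right. Place as right child of 60.
Insert 68: 68 > 54 → go right; 68 < 71 → go left; 68 > 58 → go right; 68 > 60 → go right; 68 < 70 → go left. Place as left child of 70.
Insert 34: 34 < 54 → go left; 34 > 27 → go right; 34 < 35 → go left; 34 > 32 → go right. Place as right child of 32.
Insert 65: 65 > 54 → go right; 65 < 71 → go left; 65 > 58 → go right; 65 > 60 → go right; 65 < 70 → go left; 65 < 68 → go left. Place as left child of 68.
Insert 45: 45 < 54 → go left; 45 > 27 → go right; 45 > 35 → go right; 45 > 38 → go right. Place as right child of 38.
Insert 18: 18 < 54 → go left; 18 < 27 → go left; 18 < 21 → go left; 18 > 6 → go right. Place as right child of 6.

35's parent is 27; the other child of 27 is 21.

21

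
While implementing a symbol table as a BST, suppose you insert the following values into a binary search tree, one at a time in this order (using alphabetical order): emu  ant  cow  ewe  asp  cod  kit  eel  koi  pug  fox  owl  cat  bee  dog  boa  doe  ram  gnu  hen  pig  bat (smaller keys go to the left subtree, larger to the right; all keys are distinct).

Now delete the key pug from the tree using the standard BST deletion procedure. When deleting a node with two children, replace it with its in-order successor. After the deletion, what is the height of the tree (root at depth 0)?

7

Insert emu: tree is empty, so emu becomes the root.
Insert ant: ant < emu → go left. Place as left child of emu.
Insert cow: cow < emu → go left; cow > ant → go right. Place as right child of ant.
Insert ewe: ewe > emu → go right. Place as right child of emu.
Insert asp: asp < emu → go left; asp > ant → go right; asp < cow → go left. Place as left child of cow.
Insert cod: cod < emu → go left; cod > ant → go right; cod < cow → go left; cod > asp → go right. Place as right child of asp.
Insert kit: kit > emu → go right; kit > ewe → go right. Place as right child of ewe.
Insert eel: eel < emu → go left; eel > ant → go right; eel > cow → go right. Place as right child of cow.
Insert koi: koi > emu → go right; koi > ewe → go right; koi > kit → go right. Place as right child of kit.
Insert pug: pug > emu → go right; pug > ewe → go right; pug > kit → go right; pug > koi → go right. Place as right child of koi.
Insert fox: fox > emu → go right; fox > ewe → go right; fox < kit → go left. Place as left child of kit.
Insert owl: owl > emu → go right; owl > ewe → go right; owl > kit → go right; owl > koi → go right; owl < pug → go left. Place as left child of pug.
Insert cat: cat < emu → go left; cat > ant → go right; cat < cow → go left; cat > asp → go right; cat < cod → go left. Place as left child of cod.
Insert bee: bee < emu → go left; bee > ant → go right; bee < cow → go left; bee > asp → go right; bee < cod → go left; bee < cat → go left. Place as left child of cat.
Insert dog: dog < emu → go left; dog > ant → go right; dog > cow → go right; dog < eel → go left. Place as left child of eel.
Insert boa: boa < emu → go left; boa > ant → go right; boa < cow → go left; boa > asp → go right; boa < cod → go left; boa < cat → go left; boa > bee → go right. Place as right child of bee.
Insert doe: doe < emu → go left; doe > ant → go right; doe > cow → go right; doe < eel → go left; doe < dog → go left. Place as left child of dog.
Insert ram: ram > emu → go right; ram > ewe → go right; ram > kit → go right; ram > koi → go right; ram > pug → go right. Place as right child of pug.
Insert gnu: gnu > emu → go right; gnu > ewe → go right; gnu < kit → go left; gnu > fox → go right. Place as right child of fox.
Insert hen: hen > emu → go right; hen > ewe → go right; hen < kit → go left; hen > fox → go right; hen > gnu → go right. Place as right child of gnu.
Insert pig: pig > emu → go right; pig > ewe → go right; pig > kit → go right; pig > koi → go right; pig < pug → go left; pig > owl → go right. Place as right child of owl.
Insert bat: bat < emu → go left; bat > ant → go right; bat < cow → go left; bat > asp → go right; bat < cod → go left; bat < cat → go left; bat < bee → go left. Place as left child of bee.

Delete pug (two children — replace with in-order successor).
After deletion, deepest node is boa at depth 7.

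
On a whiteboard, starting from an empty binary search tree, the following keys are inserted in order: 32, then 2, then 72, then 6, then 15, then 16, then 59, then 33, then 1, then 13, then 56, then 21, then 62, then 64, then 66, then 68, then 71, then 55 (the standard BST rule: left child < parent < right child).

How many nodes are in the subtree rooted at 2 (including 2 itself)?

Resulting structure (node: left, right):
  32: L=2, R=72
  2: L=1, R=6
  72: L=59, R=–
  6: L=–, R=15
  15: L=13, R=16
  16: L=–, R=21
  59: L=33, R=62
  33: L=–, R=56
  1: L=–, R=–
  13: L=–, R=–
  56: L=55, R=–
  21: L=–, R=–
  62: L=–, R=64
  64: L=–, R=66
  66: L=–, R=68
  68: L=–, R=71
  71: L=–, R=–
  55: L=–, R=–

Subtree rooted at 2 contains: 2, 1, 6, 15, 13, 16, 21 — 7 nodes.

7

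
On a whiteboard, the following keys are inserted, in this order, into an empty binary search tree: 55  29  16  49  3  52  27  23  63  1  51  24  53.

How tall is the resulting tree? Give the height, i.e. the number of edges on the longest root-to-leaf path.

5

Insert 55: tree is empty, so 55 becomes the root.
Insert 29: 29 < 55 → go left. Place as left child of 55.
Insert 16: 16 < 55 → go left; 16 < 29 → go left. Place as left child of 29.
Insert 49: 49 < 55 → go left; 49 > 29 → go right. Place as right child of 29.
Insert 3: 3 < 55 → go left; 3 < 29 → go left; 3 < 16 → go left. Place as left child of 16.
Insert 52: 52 < 55 → go left; 52 > 29 → go right; 52 > 49 → go right. Place as right child of 49.
Insert 27: 27 < 55 → go left; 27 < 29 → go left; 27 > 16 → go right. Place as right child of 16.
Insert 23: 23 < 55 → go left; 23 < 29 → go left; 23 > 16 → go right; 23 < 27 → go left. Place as left child of 27.
Insert 63: 63 > 55 → go right. Place as right child of 55.
Insert 1: 1 < 55 → go left; 1 < 29 → go left; 1 < 16 → go left; 1 < 3 → go left. Place as left child of 3.
Insert 51: 51 < 55 → go left; 51 > 29 → go right; 51 > 49 → go right; 51 < 52 → go left. Place as left child of 52.
Insert 24: 24 < 55 → go left; 24 < 29 → go left; 24 > 16 → go right; 24 < 27 → go left; 24 > 23 → go right. Place as right child of 23.
Insert 53: 53 < 55 → go left; 53 > 29 → go right; 53 > 49 → go right; 53 > 52 → go right. Place as right child of 52.

The deepest node is 24 at depth 5.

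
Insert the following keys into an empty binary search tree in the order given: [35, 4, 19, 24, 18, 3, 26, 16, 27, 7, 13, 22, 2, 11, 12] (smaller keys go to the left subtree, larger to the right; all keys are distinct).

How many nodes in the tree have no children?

Insert 35: tree is empty, so 35 becomes the root.
Insert 4: 4 < 35 → go left. Place as left child of 35.
Insert 19: 19 < 35 → go left; 19 > 4 → go right. Place as right child of 4.
Insert 24: 24 < 35 → go left; 24 > 4 → go right; 24 > 19 → go right. Place as right child of 19.
Insert 18: 18 < 35 → go left; 18 > 4 → go right; 18 < 19 → go left. Place as left child of 19.
Insert 3: 3 < 35 → go left; 3 < 4 → go left. Place as left child of 4.
Insert 26: 26 < 35 → go left; 26 > 4 → go right; 26 > 19 → go right; 26 > 24 → go right. Place as right child of 24.
Insert 16: 16 < 35 → go left; 16 > 4 → go right; 16 < 19 → go left; 16 < 18 → go left. Place as left child of 18.
Insert 27: 27 < 35 → go left; 27 > 4 → go right; 27 > 19 → go right; 27 > 24 → go right; 27 > 26 → go right. Place as right child of 26.
Insert 7: 7 < 35 → go left; 7 > 4 → go right; 7 < 19 → go left; 7 < 18 → go left; 7 < 16 → go left. Place as left child of 16.
Insert 13: 13 < 35 → go left; 13 > 4 → go right; 13 < 19 → go left; 13 < 18 → go left; 13 < 16 → go left; 13 > 7 → go right. Place as right child of 7.
Insert 22: 22 < 35 → go left; 22 > 4 → go right; 22 > 19 → go right; 22 < 24 → go left. Place as left child of 24.
Insert 2: 2 < 35 → go left; 2 < 4 → go left; 2 < 3 → go left. Place as left child of 3.
Insert 11: 11 < 35 → go left; 11 > 4 → go right; 11 < 19 → go left; 11 < 18 → go left; 11 < 16 → go left; 11 > 7 → go right; 11 < 13 → go left. Place as left child of 13.
Insert 12: 12 < 35 → go left; 12 > 4 → go right; 12 < 19 → go left; 12 < 18 → go left; 12 < 16 → go left; 12 > 7 → go right; 12 < 13 → go left; 12 > 11 → go right. Place as right child of 11.

Leaves: 2, 12, 22, 27 — 4 in total.

4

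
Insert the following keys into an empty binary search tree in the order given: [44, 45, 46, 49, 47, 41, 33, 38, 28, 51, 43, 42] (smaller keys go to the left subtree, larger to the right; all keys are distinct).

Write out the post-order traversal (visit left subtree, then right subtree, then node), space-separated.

Resulting structure (node: left, right):
  44: L=41, R=45
  45: L=–, R=46
  46: L=–, R=49
  49: L=47, R=51
  47: L=–, R=–
  41: L=33, R=43
  33: L=28, R=38
  38: L=–, R=–
  28: L=–, R=–
  51: L=–, R=–
  43: L=42, R=–
  42: L=–, R=–

28 38 33 42 43 41 47 51 49 46 45 44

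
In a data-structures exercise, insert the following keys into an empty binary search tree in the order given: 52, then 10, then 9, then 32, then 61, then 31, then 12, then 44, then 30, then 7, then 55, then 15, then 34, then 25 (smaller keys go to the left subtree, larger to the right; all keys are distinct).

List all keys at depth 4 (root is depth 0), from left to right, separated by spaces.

52: root
10: left child of 52 (depth 1)
9: left child of 10 (depth 2)
32: right child of 10 (depth 2)
61: right child of 52 (depth 1)
31: left child of 32 (depth 3)
12: left child of 31 (depth 4)
44: right child of 32 (depth 3)
30: right child of 12 (depth 5)
7: left child of 9 (depth 3)
55: left child of 61 (depth 2)
15: left child of 30 (depth 6)
34: left child of 44 (depth 4)
25: right child of 15 (depth 7)

12 34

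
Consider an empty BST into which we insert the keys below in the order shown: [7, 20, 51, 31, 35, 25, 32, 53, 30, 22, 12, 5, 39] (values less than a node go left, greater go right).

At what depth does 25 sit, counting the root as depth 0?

4

Insert 7: tree is empty, so 7 becomes the root.
Insert 20: 20 > 7 → go right. Place as right child of 7.
Insert 51: 51 > 7 → go right; 51 > 20 → go right. Place as right child of 20.
Insert 31: 31 > 7 → go right; 31 > 20 → go right; 31 < 51 → go left. Place as left child of 51.
Insert 35: 35 > 7 → go right; 35 > 20 → go right; 35 < 51 → go left; 35 > 31 → go right. Place as right child of 31.
Insert 25: 25 > 7 → go right; 25 > 20 → go right; 25 < 51 → go left; 25 < 31 → go left. Place as left child of 31.
Insert 32: 32 > 7 → go right; 32 > 20 → go right; 32 < 51 → go left; 32 > 31 → go right; 32 < 35 → go left. Place as left child of 35.
Insert 53: 53 > 7 → go right; 53 > 20 → go right; 53 > 51 → go right. Place as right child of 51.
Insert 30: 30 > 7 → go right; 30 > 20 → go right; 30 < 51 → go left; 30 < 31 → go left; 30 > 25 → go right. Place as right child of 25.
Insert 22: 22 > 7 → go right; 22 > 20 → go right; 22 < 51 → go left; 22 < 31 → go left; 22 < 25 → go left. Place as left child of 25.
Insert 12: 12 > 7 → go right; 12 < 20 → go left. Place as left child of 20.
Insert 5: 5 < 7 → go left. Place as left child of 7.
Insert 39: 39 > 7 → go right; 39 > 20 → go right; 39 < 51 → go left; 39 > 31 → go right; 39 > 35 → go right. Place as right child of 35.

Path to 25: 7 → 20 → 51 → 31 → 25, which is 4 edges.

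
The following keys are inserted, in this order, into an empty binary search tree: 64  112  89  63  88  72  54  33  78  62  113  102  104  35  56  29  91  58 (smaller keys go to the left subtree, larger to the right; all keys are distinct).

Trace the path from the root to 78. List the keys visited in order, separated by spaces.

Insert 64: tree is empty, so 64 becomes the root.
Insert 112: 112 > 64 → go right. Place as right child of 64.
Insert 89: 89 > 64 → go right; 89 < 112 → go left. Place as left child of 112.
Insert 63: 63 < 64 → go left. Place as left child of 64.
Insert 88: 88 > 64 → go right; 88 < 112 → go left; 88 < 89 → go left. Place as left child of 89.
Insert 72: 72 > 64 → go right; 72 < 112 → go left; 72 < 89 → go left; 72 < 88 → go left. Place as left child of 88.
Insert 54: 54 < 64 → go left; 54 < 63 → go left. Place as left child of 63.
Insert 33: 33 < 64 → go left; 33 < 63 → go left; 33 < 54 → go left. Place as left child of 54.
Insert 78: 78 > 64 → go right; 78 < 112 → go left; 78 < 89 → go left; 78 < 88 → go left; 78 > 72 → go right. Place as right child of 72.
Insert 62: 62 < 64 → go left; 62 < 63 → go left; 62 > 54 → go right. Place as right child of 54.
Insert 113: 113 > 64 → go right; 113 > 112 → go right. Place as right child of 112.
Insert 102: 102 > 64 → go right; 102 < 112 → go left; 102 > 89 → go right. Place as right child of 89.
Insert 104: 104 > 64 → go right; 104 < 112 → go left; 104 > 89 → go right; 104 > 102 → go right. Place as right child of 102.
Insert 35: 35 < 64 → go left; 35 < 63 → go left; 35 < 54 → go left; 35 > 33 → go right. Place as right child of 33.
Insert 56: 56 < 64 → go left; 56 < 63 → go left; 56 > 54 → go right; 56 < 62 → go left. Place as left child of 62.
Insert 29: 29 < 64 → go left; 29 < 63 → go left; 29 < 54 → go left; 29 < 33 → go left. Place as left child of 33.
Insert 91: 91 > 64 → go right; 91 < 112 → go left; 91 > 89 → go right; 91 < 102 → go left. Place as left child of 102.
Insert 58: 58 < 64 → go left; 58 < 63 → go left; 58 > 54 → go right; 58 < 62 → go left; 58 > 56 → go right. Place as right child of 56.

64 112 89 88 72 78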